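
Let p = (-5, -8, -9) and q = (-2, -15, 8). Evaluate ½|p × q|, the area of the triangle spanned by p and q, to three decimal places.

i: (-8)·8 - (-9)·(-15) = -64 - 135 = -199
j: (-9)·(-2) - (-5)·8 = 18 - (-40) = 58
k: (-5)·(-15) - (-8)·(-2) = 75 - 16 = 59
p × q = (-199, 58, 59)
|p × q| = √((-199)² + 58² + 59²) = √46446 ≈ 215.5133
area = ½ · 215.5133 ≈ 107.757

107.757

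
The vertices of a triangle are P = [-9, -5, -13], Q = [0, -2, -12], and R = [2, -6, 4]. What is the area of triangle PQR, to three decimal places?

78.473

PQ = (9, 3, 1),  PR = (11, -1, 17)
i: 3·17 - 1·(-1) = 51 - (-1) = 52
j: 1·11 - 9·17 = 11 - 153 = -142
k: 9·(-1) - 3·11 = -9 - 33 = -42
PQ × PR = (52, -142, -42)
|PQ × PR| = √24632 ≈ 156.9459
area = ½ · 156.9459 ≈ 78.473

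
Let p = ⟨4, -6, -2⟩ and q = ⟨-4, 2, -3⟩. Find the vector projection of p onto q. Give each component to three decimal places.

p · q = 4·(-4) + (-6)·2 + (-2)·(-3) = -16 - 12 + 6 = -22
|q|² = 16 + 4 + 9 = 29
proj_q p = (-22/29) · (-4, 2, -3) ≈ (3.034, -1.517, 2.276)

(3.034, -1.517, 2.276)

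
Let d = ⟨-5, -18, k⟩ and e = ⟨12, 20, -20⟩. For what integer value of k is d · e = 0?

-21

d · e = (-5)·12 + (-18)·20 + k·(-20) = -420 - 20k
Set equal to 0: -20k = 420, so k = -21.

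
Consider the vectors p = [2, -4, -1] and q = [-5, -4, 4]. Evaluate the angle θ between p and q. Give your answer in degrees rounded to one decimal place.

86.7

p · q = 2·(-5) + (-4)·(-4) + (-1)·4 = -10 + 16 - 4 = 2
|p|² = 4 + 16 + 1 = 21,  |p| = √21 ≈ 4.582576
|q|² = 25 + 16 + 16 = 57,  |q| = √57 ≈ 7.549834
cos θ = 2 / (4.582576 · 7.549834) ≈ 0.05781
θ = arccos(0.05781) ≈ 86.7°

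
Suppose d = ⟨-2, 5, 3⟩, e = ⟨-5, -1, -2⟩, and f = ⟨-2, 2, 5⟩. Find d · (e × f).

e × f:
i: (-1)·5 - (-2)·2 = -5 - (-4) = -1
j: (-2)·(-2) - (-5)·5 = 4 - (-25) = 29
k: (-5)·2 - (-1)·(-2) = -10 - 2 = -12
e × f = (-1, 29, -12)
d · (e × f) = (-2)·(-1) + 5·29 + 3·(-12) = 2 + 145 - 36 = 111

111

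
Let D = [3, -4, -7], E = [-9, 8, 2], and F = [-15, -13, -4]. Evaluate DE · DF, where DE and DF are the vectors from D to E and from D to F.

135

DE = E − D = (-12, 12, 9)
DF = F − D = (-18, -9, 3)
DE · DF = (-12)·(-18) + 12·(-9) + 9·3 = 216 - 108 + 27 = 135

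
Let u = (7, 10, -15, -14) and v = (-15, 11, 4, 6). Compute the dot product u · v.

-139

u · v = 7·(-15) + 10·11 + (-15)·4 + (-14)·6 = -105 + 110 - 60 - 84 = -139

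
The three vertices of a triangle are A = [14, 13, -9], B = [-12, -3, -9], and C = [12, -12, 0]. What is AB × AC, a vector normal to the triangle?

(-144, 234, 618)

AB = (-26, -16, 0)
AC = (-2, -25, 9)
i: (-16)·9 - 0·(-25) = -144 - 0 = -144
j: 0·(-2) - (-26)·9 = 0 - (-234) = 234
k: (-26)·(-25) - (-16)·(-2) = 650 - 32 = 618
AB × AC = (-144, 234, 618)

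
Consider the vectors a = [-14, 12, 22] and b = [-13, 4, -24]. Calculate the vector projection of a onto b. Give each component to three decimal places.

(5.091, -1.566, 9.398)

a · b = (-14)·(-13) + 12·4 + 22·(-24) = 182 + 48 - 528 = -298
|b|² = 169 + 16 + 576 = 761
proj_b a = (-298/761) · (-13, 4, -24) ≈ (5.091, -1.566, 9.398)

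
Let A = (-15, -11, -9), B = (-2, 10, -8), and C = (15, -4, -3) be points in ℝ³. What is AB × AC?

AB = (13, 21, 1)
AC = (30, 7, 6)
i: 21·6 - 1·7 = 126 - 7 = 119
j: 1·30 - 13·6 = 30 - 78 = -48
k: 13·7 - 21·30 = 91 - 630 = -539
AB × AC = (119, -48, -539)

(119, -48, -539)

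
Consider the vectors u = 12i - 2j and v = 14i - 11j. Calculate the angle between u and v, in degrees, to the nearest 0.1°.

u · v = 12·14 + (-2)·(-11) = 168 + 22 = 190
|u|² = 144 + 4 = 148,  |u| = √148 ≈ 12.165525
|v|² = 196 + 121 = 317,  |v| = √317 ≈ 17.804494
cos θ = 190 / (12.165525 · 17.804494) ≈ 0.87719
θ = arccos(0.87719) ≈ 28.7°

28.7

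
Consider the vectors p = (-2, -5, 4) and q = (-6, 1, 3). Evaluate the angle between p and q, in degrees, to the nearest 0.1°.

65.3

p · q = (-2)·(-6) + (-5)·1 + 4·3 = 12 - 5 + 12 = 19
|p|² = 4 + 25 + 16 = 45,  |p| = √45 ≈ 6.708204
|q|² = 36 + 1 + 9 = 46,  |q| = √46 ≈ 6.782330
cos θ = 19 / (6.708204 · 6.782330) ≈ 0.41761
θ = arccos(0.41761) ≈ 65.3°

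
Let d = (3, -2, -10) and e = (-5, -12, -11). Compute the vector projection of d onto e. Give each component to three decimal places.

d · e = 3·(-5) + (-2)·(-12) + (-10)·(-11) = -15 + 24 + 110 = 119
|e|² = 25 + 144 + 121 = 290
proj_e d = (119/290) · (-5, -12, -11) ≈ (-2.052, -4.924, -4.514)

(-2.052, -4.924, -4.514)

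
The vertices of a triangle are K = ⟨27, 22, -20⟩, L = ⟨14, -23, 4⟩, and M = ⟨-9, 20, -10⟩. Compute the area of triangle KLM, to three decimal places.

KL = (-13, -45, 24),  KM = (-36, -2, 10)
i: (-45)·10 - 24·(-2) = -450 - (-48) = -402
j: 24·(-36) - (-13)·10 = -864 - (-130) = -734
k: (-13)·(-2) - (-45)·(-36) = 26 - 1620 = -1594
KL × KM = (-402, -734, -1594)
|KL × KM| = √3241196 ≈ 1800.3322
area = ½ · 1800.3322 ≈ 900.166

900.166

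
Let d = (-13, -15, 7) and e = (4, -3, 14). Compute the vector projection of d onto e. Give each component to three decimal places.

d · e = (-13)·4 + (-15)·(-3) + 7·14 = -52 + 45 + 98 = 91
|e|² = 16 + 9 + 196 = 221
proj_e d = (91/221) · (4, -3, 14) ≈ (1.647, -1.235, 5.765)

(1.647, -1.235, 5.765)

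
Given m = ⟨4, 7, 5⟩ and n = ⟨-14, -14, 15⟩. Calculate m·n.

m · n = 4·(-14) + 7·(-14) + 5·15 = -56 - 98 + 75 = -79

-79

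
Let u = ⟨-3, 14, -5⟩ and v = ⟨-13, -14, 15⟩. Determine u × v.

(140, 110, 224)

i: 14·15 - (-5)·(-14) = 210 - 70 = 140
j: (-5)·(-13) - (-3)·15 = 65 - (-45) = 110
k: (-3)·(-14) - 14·(-13) = 42 - (-182) = 224
u × v = (140, 110, 224)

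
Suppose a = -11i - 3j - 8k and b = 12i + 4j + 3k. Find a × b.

(23, -63, -8)

i: (-3)·3 - (-8)·4 = -9 - (-32) = 23
j: (-8)·12 - (-11)·3 = -96 - (-33) = -63
k: (-11)·4 - (-3)·12 = -44 - (-36) = -8
a × b = (23, -63, -8)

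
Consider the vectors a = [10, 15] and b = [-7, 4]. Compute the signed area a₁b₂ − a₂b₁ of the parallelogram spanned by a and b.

10·4 - 15·(-7) = 40 - (-105) = 145

145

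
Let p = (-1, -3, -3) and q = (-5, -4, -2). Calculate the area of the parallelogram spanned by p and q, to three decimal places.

i: (-3)·(-2) - (-3)·(-4) = 6 - 12 = -6
j: (-3)·(-5) - (-1)·(-2) = 15 - 2 = 13
k: (-1)·(-4) - (-3)·(-5) = 4 - 15 = -11
p × q = (-6, 13, -11)
|p × q| = √((-6)² + 13² + (-11)²) = √326 ≈ 18.0555

18.055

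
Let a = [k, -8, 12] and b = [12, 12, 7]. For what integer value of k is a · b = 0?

a · b = k·12 + (-8)·12 + 12·7 = -12 + 12k
Set equal to 0: 12k = 12, so k = 1.

1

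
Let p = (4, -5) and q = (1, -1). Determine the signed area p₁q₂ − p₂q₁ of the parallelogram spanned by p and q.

1

4·(-1) - (-5)·1 = -4 - (-5) = 1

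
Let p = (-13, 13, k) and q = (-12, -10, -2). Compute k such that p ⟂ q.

13

p · q = (-13)·(-12) + 13·(-10) + k·(-2) = 26 - 2k
Set equal to 0: -2k = -26, so k = 13.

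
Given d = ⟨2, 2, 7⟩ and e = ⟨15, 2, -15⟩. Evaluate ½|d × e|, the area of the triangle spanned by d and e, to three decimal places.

i: 2·(-15) - 7·2 = -30 - 14 = -44
j: 7·15 - 2·(-15) = 105 - (-30) = 135
k: 2·2 - 2·15 = 4 - 30 = -26
d × e = (-44, 135, -26)
|d × e| = √((-44)² + 135² + (-26)²) = √20837 ≈ 144.3503
area = ½ · 144.3503 ≈ 72.175

72.175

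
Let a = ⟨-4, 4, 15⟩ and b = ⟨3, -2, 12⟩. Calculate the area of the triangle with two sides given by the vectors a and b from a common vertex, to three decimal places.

60.723

i: 4·12 - 15·(-2) = 48 - (-30) = 78
j: 15·3 - (-4)·12 = 45 - (-48) = 93
k: (-4)·(-2) - 4·3 = 8 - 12 = -4
a × b = (78, 93, -4)
|a × b| = √(78² + 93² + (-4)²) = √14749 ≈ 121.4455
area = ½ · 121.4455 ≈ 60.723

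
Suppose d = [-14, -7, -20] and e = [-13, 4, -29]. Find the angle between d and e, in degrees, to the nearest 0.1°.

d · e = (-14)·(-13) + (-7)·4 + (-20)·(-29) = 182 - 28 + 580 = 734
|d|² = 196 + 49 + 400 = 645,  |d| = √645 ≈ 25.396850
|e|² = 169 + 16 + 841 = 1026,  |e| = √1026 ≈ 32.031235
cos θ = 734 / (25.396850 · 32.031235) ≈ 0.90228
θ = arccos(0.90228) ≈ 25.5°

25.5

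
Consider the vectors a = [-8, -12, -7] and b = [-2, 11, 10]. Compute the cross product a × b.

i: (-12)·10 - (-7)·11 = -120 - (-77) = -43
j: (-7)·(-2) - (-8)·10 = 14 - (-80) = 94
k: (-8)·11 - (-12)·(-2) = -88 - 24 = -112
a × b = (-43, 94, -112)

(-43, 94, -112)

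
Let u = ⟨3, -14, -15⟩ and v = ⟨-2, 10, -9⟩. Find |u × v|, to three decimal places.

i: (-14)·(-9) - (-15)·10 = 126 - (-150) = 276
j: (-15)·(-2) - 3·(-9) = 30 - (-27) = 57
k: 3·10 - (-14)·(-2) = 30 - 28 = 2
u × v = (276, 57, 2)
|u × v| = √(276² + 57² + 2²) = √79429 ≈ 281.8315

281.832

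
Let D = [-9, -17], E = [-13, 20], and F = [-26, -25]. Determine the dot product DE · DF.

-228

DE = E − D = (-4, 37)
DF = F − D = (-17, -8)
DE · DF = (-4)·(-17) + 37·(-8) = 68 - 296 = -228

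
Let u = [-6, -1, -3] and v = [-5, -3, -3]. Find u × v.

(-6, -3, 13)

i: (-1)·(-3) - (-3)·(-3) = 3 - 9 = -6
j: (-3)·(-5) - (-6)·(-3) = 15 - 18 = -3
k: (-6)·(-3) - (-1)·(-5) = 18 - 5 = 13
u × v = (-6, -3, 13)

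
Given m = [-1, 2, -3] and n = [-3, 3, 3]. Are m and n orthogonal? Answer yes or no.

yes

m · n = (-1)·(-3) + 2·3 + (-3)·3 = 3 + 6 - 9 = 0
Zero, so the vectors are orthogonal.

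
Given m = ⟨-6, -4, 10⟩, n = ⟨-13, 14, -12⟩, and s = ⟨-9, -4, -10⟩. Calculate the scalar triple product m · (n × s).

2996

n × s:
i: 14·(-10) - (-12)·(-4) = -140 - 48 = -188
j: (-12)·(-9) - (-13)·(-10) = 108 - 130 = -22
k: (-13)·(-4) - 14·(-9) = 52 - (-126) = 178
n × s = (-188, -22, 178)
m · (n × s) = (-6)·(-188) + (-4)·(-22) + 10·178 = 1128 + 88 + 1780 = 2996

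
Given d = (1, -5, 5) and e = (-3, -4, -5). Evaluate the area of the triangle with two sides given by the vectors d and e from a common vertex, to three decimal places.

24.930

i: (-5)·(-5) - 5·(-4) = 25 - (-20) = 45
j: 5·(-3) - 1·(-5) = -15 - (-5) = -10
k: 1·(-4) - (-5)·(-3) = -4 - 15 = -19
d × e = (45, -10, -19)
|d × e| = √(45² + (-10)² + (-19)²) = √2486 ≈ 49.8598
area = ½ · 49.8598 ≈ 24.930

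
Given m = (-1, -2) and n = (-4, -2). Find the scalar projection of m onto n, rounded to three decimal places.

m · n = (-1)·(-4) + (-2)·(-2) = 4 + 4 = 8
|n| = √(16 + 4) = √20 ≈ 4.4721
comp_n m = 8 / √20 ≈ 1.789

1.789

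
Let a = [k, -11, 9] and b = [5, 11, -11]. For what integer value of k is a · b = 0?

a · b = k·5 + (-11)·11 + 9·(-11) = -220 + 5k
Set equal to 0: 5k = 220, so k = 44.

44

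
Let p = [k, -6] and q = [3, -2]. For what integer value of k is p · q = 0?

-4

p · q = k·3 + (-6)·(-2) = 12 + 3k
Set equal to 0: 3k = -12, so k = -4.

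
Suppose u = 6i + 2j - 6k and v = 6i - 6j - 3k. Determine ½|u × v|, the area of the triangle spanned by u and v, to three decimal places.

i: 2·(-3) - (-6)·(-6) = -6 - 36 = -42
j: (-6)·6 - 6·(-3) = -36 - (-18) = -18
k: 6·(-6) - 2·6 = -36 - 12 = -48
u × v = (-42, -18, -48)
|u × v| = √((-42)² + (-18)² + (-48)²) = √4392 ≈ 66.2722
area = ½ · 66.2722 ≈ 33.136

33.136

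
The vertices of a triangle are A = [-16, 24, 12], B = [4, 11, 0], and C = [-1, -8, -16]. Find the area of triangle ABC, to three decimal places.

AB = (20, -13, -12),  AC = (15, -32, -28)
i: (-13)·(-28) - (-12)·(-32) = 364 - 384 = -20
j: (-12)·15 - 20·(-28) = -180 - (-560) = 380
k: 20·(-32) - (-13)·15 = -640 - (-195) = -445
AB × AC = (-20, 380, -445)
|AB × AC| = √342825 ≈ 585.5126
area = ½ · 585.5126 ≈ 292.756

292.756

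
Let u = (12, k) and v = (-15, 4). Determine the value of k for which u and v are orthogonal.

u · v = 12·(-15) + k·4 = -180 + 4k
Set equal to 0: 4k = 180, so k = 45.

45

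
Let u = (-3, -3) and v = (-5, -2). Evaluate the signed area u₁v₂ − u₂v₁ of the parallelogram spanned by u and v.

-9

(-3)·(-2) - (-3)·(-5) = 6 - 15 = -9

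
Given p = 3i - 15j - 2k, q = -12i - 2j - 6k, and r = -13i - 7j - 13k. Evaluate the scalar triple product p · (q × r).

1006

q × r:
i: (-2)·(-13) - (-6)·(-7) = 26 - 42 = -16
j: (-6)·(-13) - (-12)·(-13) = 78 - 156 = -78
k: (-12)·(-7) - (-2)·(-13) = 84 - 26 = 58
q × r = (-16, -78, 58)
p · (q × r) = 3·(-16) + (-15)·(-78) + (-2)·58 = -48 + 1170 - 116 = 1006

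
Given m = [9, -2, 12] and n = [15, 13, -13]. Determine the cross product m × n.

(-130, 297, 147)

i: (-2)·(-13) - 12·13 = 26 - 156 = -130
j: 12·15 - 9·(-13) = 180 - (-117) = 297
k: 9·13 - (-2)·15 = 117 - (-30) = 147
m × n = (-130, 297, 147)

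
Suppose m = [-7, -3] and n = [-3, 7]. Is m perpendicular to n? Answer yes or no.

yes

m · n = (-7)·(-3) + (-3)·7 = 21 - 21 = 0
Zero, so the vectors are orthogonal.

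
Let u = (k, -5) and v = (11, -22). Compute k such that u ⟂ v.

-10

u · v = k·11 + (-5)·(-22) = 110 + 11k
Set equal to 0: 11k = -110, so k = -10.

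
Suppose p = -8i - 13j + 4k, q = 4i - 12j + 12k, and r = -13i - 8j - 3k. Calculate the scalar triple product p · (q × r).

64

q × r:
i: (-12)·(-3) - 12·(-8) = 36 - (-96) = 132
j: 12·(-13) - 4·(-3) = -156 - (-12) = -144
k: 4·(-8) - (-12)·(-13) = -32 - 156 = -188
q × r = (132, -144, -188)
p · (q × r) = (-8)·132 + (-13)·(-144) + 4·(-188) = -1056 + 1872 - 752 = 64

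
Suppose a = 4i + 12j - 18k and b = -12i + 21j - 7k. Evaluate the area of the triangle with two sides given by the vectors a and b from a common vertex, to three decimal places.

i: 12·(-7) - (-18)·21 = -84 - (-378) = 294
j: (-18)·(-12) - 4·(-7) = 216 - (-28) = 244
k: 4·21 - 12·(-12) = 84 - (-144) = 228
a × b = (294, 244, 228)
|a × b| = √(294² + 244² + 228²) = √197956 ≈ 444.9225
area = ½ · 444.9225 ≈ 222.461

222.461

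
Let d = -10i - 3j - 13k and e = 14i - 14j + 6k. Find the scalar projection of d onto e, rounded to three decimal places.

d · e = (-10)·14 + (-3)·(-14) + (-13)·6 = -140 + 42 - 78 = -176
|e| = √(196 + 196 + 36) = √428 ≈ 20.6882
comp_e d = -176 / √428 ≈ -8.507

-8.507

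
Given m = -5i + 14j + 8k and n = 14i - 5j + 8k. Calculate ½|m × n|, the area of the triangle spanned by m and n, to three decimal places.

137.340

i: 14·8 - 8·(-5) = 112 - (-40) = 152
j: 8·14 - (-5)·8 = 112 - (-40) = 152
k: (-5)·(-5) - 14·14 = 25 - 196 = -171
m × n = (152, 152, -171)
|m × n| = √(152² + 152² + (-171)²) = √75449 ≈ 274.6798
area = ½ · 274.6798 ≈ 137.340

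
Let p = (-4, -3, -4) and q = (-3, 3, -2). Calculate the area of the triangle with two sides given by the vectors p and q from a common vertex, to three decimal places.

13.973

i: (-3)·(-2) - (-4)·3 = 6 - (-12) = 18
j: (-4)·(-3) - (-4)·(-2) = 12 - 8 = 4
k: (-4)·3 - (-3)·(-3) = -12 - 9 = -21
p × q = (18, 4, -21)
|p × q| = √(18² + 4² + (-21)²) = √781 ≈ 27.9464
area = ½ · 27.9464 ≈ 13.973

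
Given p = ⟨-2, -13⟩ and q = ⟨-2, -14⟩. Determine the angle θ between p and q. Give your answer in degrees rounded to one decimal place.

0.6

p · q = (-2)·(-2) + (-13)·(-14) = 4 + 182 = 186
|p|² = 4 + 169 = 173,  |p| = √173 ≈ 13.152946
|q|² = 4 + 196 = 200,  |q| = √200 ≈ 14.142136
cos θ = 186 / (13.152946 · 14.142136) ≈ 0.99994
θ = arccos(0.99994) ≈ 0.6°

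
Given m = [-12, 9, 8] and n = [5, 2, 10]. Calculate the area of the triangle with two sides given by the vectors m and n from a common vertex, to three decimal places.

94.653

i: 9·10 - 8·2 = 90 - 16 = 74
j: 8·5 - (-12)·10 = 40 - (-120) = 160
k: (-12)·2 - 9·5 = -24 - 45 = -69
m × n = (74, 160, -69)
|m × n| = √(74² + 160² + (-69)²) = √35837 ≈ 189.3066
area = ½ · 189.3066 ≈ 94.653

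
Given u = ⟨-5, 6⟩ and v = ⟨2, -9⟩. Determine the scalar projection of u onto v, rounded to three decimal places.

u · v = (-5)·2 + 6·(-9) = -10 - 54 = -64
|v| = √(4 + 81) = √85 ≈ 9.2195
comp_v u = -64 / √85 ≈ -6.942

-6.942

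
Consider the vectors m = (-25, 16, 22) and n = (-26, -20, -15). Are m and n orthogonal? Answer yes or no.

m · n = (-25)·(-26) + 16·(-20) + 22·(-15) = 650 - 320 - 330 = 0
Zero, so the vectors are orthogonal.

yes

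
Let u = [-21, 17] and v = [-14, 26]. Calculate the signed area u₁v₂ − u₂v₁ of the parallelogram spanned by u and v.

-308

(-21)·26 - 17·(-14) = -546 - (-238) = -308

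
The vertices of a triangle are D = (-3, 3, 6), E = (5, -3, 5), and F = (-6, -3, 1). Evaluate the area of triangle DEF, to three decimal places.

41.173

DE = (8, -6, -1),  DF = (-3, -6, -5)
i: (-6)·(-5) - (-1)·(-6) = 30 - 6 = 24
j: (-1)·(-3) - 8·(-5) = 3 - (-40) = 43
k: 8·(-6) - (-6)·(-3) = -48 - 18 = -66
DE × DF = (24, 43, -66)
|DE × DF| = √6781 ≈ 82.3468
area = ½ · 82.3468 ≈ 41.173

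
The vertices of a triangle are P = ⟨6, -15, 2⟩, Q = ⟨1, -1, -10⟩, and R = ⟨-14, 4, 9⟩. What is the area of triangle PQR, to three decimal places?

232.447

PQ = (-5, 14, -12),  PR = (-20, 19, 7)
i: 14·7 - (-12)·19 = 98 - (-228) = 326
j: (-12)·(-20) - (-5)·7 = 240 - (-35) = 275
k: (-5)·19 - 14·(-20) = -95 - (-280) = 185
PQ × PR = (326, 275, 185)
|PQ × PR| = √216126 ≈ 464.8935
area = ½ · 464.8935 ≈ 232.447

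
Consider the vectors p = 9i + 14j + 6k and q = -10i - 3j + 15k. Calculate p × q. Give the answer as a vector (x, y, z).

(228, -195, 113)

i: 14·15 - 6·(-3) = 210 - (-18) = 228
j: 6·(-10) - 9·15 = -60 - 135 = -195
k: 9·(-3) - 14·(-10) = -27 - (-140) = 113
p × q = (228, -195, 113)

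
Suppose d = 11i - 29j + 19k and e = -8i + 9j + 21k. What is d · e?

50

d · e = 11·(-8) + (-29)·9 + 19·21 = -88 - 261 + 399 = 50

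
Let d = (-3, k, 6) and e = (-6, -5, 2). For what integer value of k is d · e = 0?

6

d · e = (-3)·(-6) + k·(-5) + 6·2 = 30 - 5k
Set equal to 0: -5k = -30, so k = 6.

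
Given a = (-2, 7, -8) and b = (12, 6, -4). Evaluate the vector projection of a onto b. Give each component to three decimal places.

(3.061, 1.531, -1.020)

a · b = (-2)·12 + 7·6 + (-8)·(-4) = -24 + 42 + 32 = 50
|b|² = 144 + 36 + 16 = 196
proj_b a = (50/196) · (12, 6, -4) ≈ (3.061, 1.531, -1.020)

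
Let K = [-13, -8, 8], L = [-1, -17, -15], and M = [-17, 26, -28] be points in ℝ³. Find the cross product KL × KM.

KL = (12, -9, -23)
KM = (-4, 34, -36)
i: (-9)·(-36) - (-23)·34 = 324 - (-782) = 1106
j: (-23)·(-4) - 12·(-36) = 92 - (-432) = 524
k: 12·34 - (-9)·(-4) = 408 - 36 = 372
KL × KM = (1106, 524, 372)

(1106, 524, 372)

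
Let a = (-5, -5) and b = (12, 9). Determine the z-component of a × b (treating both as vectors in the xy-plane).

15

(-5)·9 - (-5)·12 = -45 - (-60) = 15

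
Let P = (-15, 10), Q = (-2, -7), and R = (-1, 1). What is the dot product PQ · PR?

PQ = Q − P = (13, -17)
PR = R − P = (14, -9)
PQ · PR = 13·14 + (-17)·(-9) = 182 + 153 = 335

335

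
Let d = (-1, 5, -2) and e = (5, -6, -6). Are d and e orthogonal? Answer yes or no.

d · e = (-1)·5 + 5·(-6) + (-2)·(-6) = -5 - 30 + 12 = -23
Nonzero, so the vectors are not orthogonal.

no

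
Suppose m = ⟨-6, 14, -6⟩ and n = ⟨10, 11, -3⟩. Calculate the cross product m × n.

i: 14·(-3) - (-6)·11 = -42 - (-66) = 24
j: (-6)·10 - (-6)·(-3) = -60 - 18 = -78
k: (-6)·11 - 14·10 = -66 - 140 = -206
m × n = (24, -78, -206)

(24, -78, -206)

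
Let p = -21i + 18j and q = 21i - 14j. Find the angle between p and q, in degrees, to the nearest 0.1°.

p · q = (-21)·21 + 18·(-14) = -441 - 252 = -693
|p|² = 441 + 324 = 765,  |p| = √765 ≈ 27.658633
|q|² = 441 + 196 = 637,  |q| = √637 ≈ 25.238859
cos θ = -693 / (27.658633 · 25.238859) ≈ -0.99273
θ = arccos(-0.99273) ≈ 173.1°

173.1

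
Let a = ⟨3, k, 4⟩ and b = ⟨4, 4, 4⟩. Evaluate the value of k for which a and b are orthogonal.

-7

a · b = 3·4 + k·4 + 4·4 = 28 + 4k
Set equal to 0: 4k = -28, so k = -7.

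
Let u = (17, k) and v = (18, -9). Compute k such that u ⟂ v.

u · v = 17·18 + k·(-9) = 306 - 9k
Set equal to 0: -9k = -306, so k = 34.

34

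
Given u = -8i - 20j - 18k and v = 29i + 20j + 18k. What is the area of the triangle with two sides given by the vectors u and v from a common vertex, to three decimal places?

282.526

i: (-20)·18 - (-18)·20 = -360 - (-360) = 0
j: (-18)·29 - (-8)·18 = -522 - (-144) = -378
k: (-8)·20 - (-20)·29 = -160 - (-580) = 420
u × v = (0, -378, 420)
|u × v| = √(0² + (-378)² + 420²) = √319284 ≈ 565.0522
area = ½ · 565.0522 ≈ 282.526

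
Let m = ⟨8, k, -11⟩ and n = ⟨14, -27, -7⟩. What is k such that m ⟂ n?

m · n = 8·14 + k·(-27) + (-11)·(-7) = 189 - 27k
Set equal to 0: -27k = -189, so k = 7.

7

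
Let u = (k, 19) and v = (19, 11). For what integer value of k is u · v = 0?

u · v = k·19 + 19·11 = 209 + 19k
Set equal to 0: 19k = -209, so k = -11.

-11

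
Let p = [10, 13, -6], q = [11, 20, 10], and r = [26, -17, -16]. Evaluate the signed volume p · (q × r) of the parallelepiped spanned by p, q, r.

q × r:
i: 20·(-16) - 10·(-17) = -320 - (-170) = -150
j: 10·26 - 11·(-16) = 260 - (-176) = 436
k: 11·(-17) - 20·26 = -187 - 520 = -707
q × r = (-150, 436, -707)
p · (q × r) = 10·(-150) + 13·436 + (-6)·(-707) = -1500 + 5668 + 4242 = 8410

8410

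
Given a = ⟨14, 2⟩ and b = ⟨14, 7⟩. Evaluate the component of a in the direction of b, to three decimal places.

a · b = 14·14 + 2·7 = 196 + 14 = 210
|b| = √(196 + 49) = √245 ≈ 15.6525
comp_b a = 210 / √245 ≈ 13.416

13.416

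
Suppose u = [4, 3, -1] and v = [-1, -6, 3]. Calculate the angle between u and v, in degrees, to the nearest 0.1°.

u · v = 4·(-1) + 3·(-6) + (-1)·3 = -4 - 18 - 3 = -25
|u|² = 16 + 9 + 1 = 26,  |u| = √26 ≈ 5.099020
|v|² = 1 + 36 + 9 = 46,  |v| = √46 ≈ 6.782330
cos θ = -25 / (5.099020 · 6.782330) ≈ -0.72289
θ = arccos(-0.72289) ≈ 136.3°

136.3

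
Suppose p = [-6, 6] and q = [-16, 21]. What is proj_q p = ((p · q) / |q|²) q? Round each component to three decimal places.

p · q = (-6)·(-16) + 6·21 = 96 + 126 = 222
|q|² = 256 + 441 = 697
proj_q p = (222/697) · (-16, 21) ≈ (-5.096, 6.689)

(-5.096, 6.689)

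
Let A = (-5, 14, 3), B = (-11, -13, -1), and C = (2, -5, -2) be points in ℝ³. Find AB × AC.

(59, -58, 303)

AB = (-6, -27, -4)
AC = (7, -19, -5)
i: (-27)·(-5) - (-4)·(-19) = 135 - 76 = 59
j: (-4)·7 - (-6)·(-5) = -28 - 30 = -58
k: (-6)·(-19) - (-27)·7 = 114 - (-189) = 303
AB × AC = (59, -58, 303)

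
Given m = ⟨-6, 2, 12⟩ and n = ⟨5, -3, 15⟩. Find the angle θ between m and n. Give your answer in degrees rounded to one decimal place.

m · n = (-6)·5 + 2·(-3) + 12·15 = -30 - 6 + 180 = 144
|m|² = 36 + 4 + 144 = 184,  |m| = √184 ≈ 13.564660
|n|² = 25 + 9 + 225 = 259,  |n| = √259 ≈ 16.093477
cos θ = 144 / (13.564660 · 16.093477) ≈ 0.65964
θ = arccos(0.65964) ≈ 48.7°

48.7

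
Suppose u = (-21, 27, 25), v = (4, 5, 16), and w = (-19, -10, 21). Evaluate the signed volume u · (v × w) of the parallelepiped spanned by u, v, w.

v × w:
i: 5·21 - 16·(-10) = 105 - (-160) = 265
j: 16·(-19) - 4·21 = -304 - 84 = -388
k: 4·(-10) - 5·(-19) = -40 - (-95) = 55
v × w = (265, -388, 55)
u · (v × w) = (-21)·265 + 27·(-388) + 25·55 = -5565 - 10476 + 1375 = -14666

-14666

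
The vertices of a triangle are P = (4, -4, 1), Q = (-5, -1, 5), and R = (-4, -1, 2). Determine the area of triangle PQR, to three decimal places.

PQ = (-9, 3, 4),  PR = (-8, 3, 1)
i: 3·1 - 4·3 = 3 - 12 = -9
j: 4·(-8) - (-9)·1 = -32 - (-9) = -23
k: (-9)·3 - 3·(-8) = -27 - (-24) = -3
PQ × PR = (-9, -23, -3)
|PQ × PR| = √619 ≈ 24.8797
area = ½ · 24.8797 ≈ 12.440

12.440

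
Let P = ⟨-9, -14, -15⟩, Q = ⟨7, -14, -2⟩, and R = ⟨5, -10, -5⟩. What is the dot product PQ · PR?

354

PQ = Q − P = (16, 0, 13)
PR = R − P = (14, 4, 10)
PQ · PR = 16·14 + 0·4 + 13·10 = 224 + 0 + 130 = 354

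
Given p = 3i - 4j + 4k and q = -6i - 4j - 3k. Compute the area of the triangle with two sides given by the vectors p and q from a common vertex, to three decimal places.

24.005

i: (-4)·(-3) - 4·(-4) = 12 - (-16) = 28
j: 4·(-6) - 3·(-3) = -24 - (-9) = -15
k: 3·(-4) - (-4)·(-6) = -12 - 24 = -36
p × q = (28, -15, -36)
|p × q| = √(28² + (-15)² + (-36)²) = √2305 ≈ 48.0104
area = ½ · 48.0104 ≈ 24.005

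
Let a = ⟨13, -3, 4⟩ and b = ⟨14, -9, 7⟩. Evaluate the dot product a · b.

237

a · b = 13·14 + (-3)·(-9) + 4·7 = 182 + 27 + 28 = 237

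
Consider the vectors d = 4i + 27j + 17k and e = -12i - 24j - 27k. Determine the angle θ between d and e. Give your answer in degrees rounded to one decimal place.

160.7

d · e = 4·(-12) + 27·(-24) + 17·(-27) = -48 - 648 - 459 = -1155
|d|² = 16 + 729 + 289 = 1034,  |d| = √1034 ≈ 32.155870
|e|² = 144 + 576 + 729 = 1449,  |e| = √1449 ≈ 38.065733
cos θ = -1155 / (32.155870 · 38.065733) ≈ -0.94360
θ = arccos(-0.94360) ≈ 160.7°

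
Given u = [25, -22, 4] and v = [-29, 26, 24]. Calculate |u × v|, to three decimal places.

955.104

i: (-22)·24 - 4·26 = -528 - 104 = -632
j: 4·(-29) - 25·24 = -116 - 600 = -716
k: 25·26 - (-22)·(-29) = 650 - 638 = 12
u × v = (-632, -716, 12)
|u × v| = √((-632)² + (-716)² + 12²) = √912224 ≈ 955.1042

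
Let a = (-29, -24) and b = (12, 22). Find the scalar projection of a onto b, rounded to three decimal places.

-34.956

a · b = (-29)·12 + (-24)·22 = -348 - 528 = -876
|b| = √(144 + 484) = √628 ≈ 25.0599
comp_b a = -876 / √628 ≈ -34.956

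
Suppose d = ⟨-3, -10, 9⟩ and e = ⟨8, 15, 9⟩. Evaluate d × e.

(-225, 99, 35)

i: (-10)·9 - 9·15 = -90 - 135 = -225
j: 9·8 - (-3)·9 = 72 - (-27) = 99
k: (-3)·15 - (-10)·8 = -45 - (-80) = 35
d × e = (-225, 99, 35)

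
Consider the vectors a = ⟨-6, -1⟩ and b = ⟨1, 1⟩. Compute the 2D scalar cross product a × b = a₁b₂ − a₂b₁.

(-6)·1 - (-1)·1 = -6 - (-1) = -5

-5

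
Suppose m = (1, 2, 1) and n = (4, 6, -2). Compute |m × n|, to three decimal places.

i: 2·(-2) - 1·6 = -4 - 6 = -10
j: 1·4 - 1·(-2) = 4 - (-2) = 6
k: 1·6 - 2·4 = 6 - 8 = -2
m × n = (-10, 6, -2)
|m × n| = √((-10)² + 6² + (-2)²) = √140 ≈ 11.8322

11.832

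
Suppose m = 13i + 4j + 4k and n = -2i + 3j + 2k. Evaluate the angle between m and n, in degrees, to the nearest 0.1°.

95.9

m · n = 13·(-2) + 4·3 + 4·2 = -26 + 12 + 8 = -6
|m|² = 169 + 16 + 16 = 201,  |m| = √201 ≈ 14.177447
|n|² = 4 + 9 + 4 = 17,  |n| = √17 ≈ 4.123106
cos θ = -6 / (14.177447 · 4.123106) ≈ -0.10264
θ = arccos(-0.10264) ≈ 95.9°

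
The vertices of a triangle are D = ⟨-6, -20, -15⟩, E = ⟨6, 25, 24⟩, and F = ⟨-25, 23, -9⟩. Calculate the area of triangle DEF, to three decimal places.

DE = (12, 45, 39),  DF = (-19, 43, 6)
i: 45·6 - 39·43 = 270 - 1677 = -1407
j: 39·(-19) - 12·6 = -741 - 72 = -813
k: 12·43 - 45·(-19) = 516 - (-855) = 1371
DE × DF = (-1407, -813, 1371)
|DE × DF| = √4520259 ≈ 2126.0901
area = ½ · 2126.0901 ≈ 1063.045

1063.045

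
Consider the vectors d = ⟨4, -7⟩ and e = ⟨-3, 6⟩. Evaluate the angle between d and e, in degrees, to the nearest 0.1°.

176.8

d · e = 4·(-3) + (-7)·6 = -12 - 42 = -54
|d|² = 16 + 49 = 65,  |d| = √65 ≈ 8.062258
|e|² = 9 + 36 = 45,  |e| = √45 ≈ 6.708204
cos θ = -54 / (8.062258 · 6.708204) ≈ -0.99846
θ = arccos(-0.99846) ≈ 176.8°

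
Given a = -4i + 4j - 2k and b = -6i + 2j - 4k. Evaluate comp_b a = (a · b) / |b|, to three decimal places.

5.345

a · b = (-4)·(-6) + 4·2 + (-2)·(-4) = 24 + 8 + 8 = 40
|b| = √(36 + 4 + 16) = √56 ≈ 7.4833
comp_b a = 40 / √56 ≈ 5.345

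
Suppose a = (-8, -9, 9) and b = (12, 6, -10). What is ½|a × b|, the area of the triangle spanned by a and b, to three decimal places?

37.683

i: (-9)·(-10) - 9·6 = 90 - 54 = 36
j: 9·12 - (-8)·(-10) = 108 - 80 = 28
k: (-8)·6 - (-9)·12 = -48 - (-108) = 60
a × b = (36, 28, 60)
|a × b| = √(36² + 28² + 60²) = √5680 ≈ 75.3658
area = ½ · 75.3658 ≈ 37.683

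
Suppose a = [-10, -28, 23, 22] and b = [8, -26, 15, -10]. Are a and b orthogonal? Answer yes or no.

no

a · b = (-10)·8 + (-28)·(-26) + 23·15 + 22·(-10) = -80 + 728 + 345 - 220 = 773
Nonzero, so the vectors are not orthogonal.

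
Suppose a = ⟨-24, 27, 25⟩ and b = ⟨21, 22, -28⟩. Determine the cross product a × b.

(-1306, -147, -1095)

i: 27·(-28) - 25·22 = -756 - 550 = -1306
j: 25·21 - (-24)·(-28) = 525 - 672 = -147
k: (-24)·22 - 27·21 = -528 - 567 = -1095
a × b = (-1306, -147, -1095)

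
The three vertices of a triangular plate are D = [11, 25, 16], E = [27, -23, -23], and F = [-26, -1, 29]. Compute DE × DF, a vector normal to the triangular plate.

DE = (16, -48, -39)
DF = (-37, -26, 13)
i: (-48)·13 - (-39)·(-26) = -624 - 1014 = -1638
j: (-39)·(-37) - 16·13 = 1443 - 208 = 1235
k: 16·(-26) - (-48)·(-37) = -416 - 1776 = -2192
DE × DF = (-1638, 1235, -2192)

(-1638, 1235, -2192)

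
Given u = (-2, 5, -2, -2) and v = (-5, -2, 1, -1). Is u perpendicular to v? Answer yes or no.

yes

u · v = (-2)·(-5) + 5·(-2) + (-2)·1 + (-2)·(-1) = 10 - 10 - 2 + 2 = 0
Zero, so the vectors are orthogonal.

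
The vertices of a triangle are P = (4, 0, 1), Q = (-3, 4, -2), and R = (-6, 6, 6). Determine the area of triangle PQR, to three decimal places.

PQ = (-7, 4, -3),  PR = (-10, 6, 5)
i: 4·5 - (-3)·6 = 20 - (-18) = 38
j: (-3)·(-10) - (-7)·5 = 30 - (-35) = 65
k: (-7)·6 - 4·(-10) = -42 - (-40) = -2
PQ × PR = (38, 65, -2)
|PQ × PR| = √5673 ≈ 75.3193
area = ½ · 75.3193 ≈ 37.660

37.660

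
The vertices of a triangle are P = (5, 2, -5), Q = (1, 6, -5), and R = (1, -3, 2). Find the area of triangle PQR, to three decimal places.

26.758

PQ = (-4, 4, 0),  PR = (-4, -5, 7)
i: 4·7 - 0·(-5) = 28 - 0 = 28
j: 0·(-4) - (-4)·7 = 0 - (-28) = 28
k: (-4)·(-5) - 4·(-4) = 20 - (-16) = 36
PQ × PR = (28, 28, 36)
|PQ × PR| = √2864 ≈ 53.5164
area = ½ · 53.5164 ≈ 26.758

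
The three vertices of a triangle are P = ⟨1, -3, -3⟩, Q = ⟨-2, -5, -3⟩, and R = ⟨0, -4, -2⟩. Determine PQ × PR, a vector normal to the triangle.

(-2, 3, 1)

PQ = (-3, -2, 0)
PR = (-1, -1, 1)
i: (-2)·1 - 0·(-1) = -2 - 0 = -2
j: 0·(-1) - (-3)·1 = 0 - (-3) = 3
k: (-3)·(-1) - (-2)·(-1) = 3 - 2 = 1
PQ × PR = (-2, 3, 1)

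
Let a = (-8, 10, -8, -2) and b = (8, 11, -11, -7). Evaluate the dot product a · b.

a · b = (-8)·8 + 10·11 + (-8)·(-11) + (-2)·(-7) = -64 + 110 + 88 + 14 = 148

148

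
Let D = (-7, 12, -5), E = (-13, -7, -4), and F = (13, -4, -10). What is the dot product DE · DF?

DE = E − D = (-6, -19, 1)
DF = F − D = (20, -16, -5)
DE · DF = (-6)·20 + (-19)·(-16) + 1·(-5) = -120 + 304 - 5 = 179

179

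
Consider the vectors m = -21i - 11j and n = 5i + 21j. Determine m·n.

m · n = (-21)·5 + (-11)·21 = -105 - 231 = -336

-336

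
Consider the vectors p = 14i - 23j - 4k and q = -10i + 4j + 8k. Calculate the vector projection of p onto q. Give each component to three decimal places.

p · q = 14·(-10) + (-23)·4 + (-4)·8 = -140 - 92 - 32 = -264
|q|² = 100 + 16 + 64 = 180
proj_q p = (-264/180) · (-10, 4, 8) ≈ (14.667, -5.867, -11.733)

(14.667, -5.867, -11.733)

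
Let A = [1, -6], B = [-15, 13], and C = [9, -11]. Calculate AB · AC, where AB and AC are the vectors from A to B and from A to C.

-223

AB = B − A = (-16, 19)
AC = C − A = (8, -5)
AB · AC = (-16)·8 + 19·(-5) = -128 - 95 = -223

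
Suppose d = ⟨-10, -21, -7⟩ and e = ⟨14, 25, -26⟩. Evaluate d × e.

i: (-21)·(-26) - (-7)·25 = 546 - (-175) = 721
j: (-7)·14 - (-10)·(-26) = -98 - 260 = -358
k: (-10)·25 - (-21)·14 = -250 - (-294) = 44
d × e = (721, -358, 44)

(721, -358, 44)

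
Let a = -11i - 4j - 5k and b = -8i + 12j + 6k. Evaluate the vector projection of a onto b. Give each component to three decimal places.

a · b = (-11)·(-8) + (-4)·12 + (-5)·6 = 88 - 48 - 30 = 10
|b|² = 64 + 144 + 36 = 244
proj_b a = (10/244) · (-8, 12, 6) ≈ (-0.328, 0.492, 0.246)

(-0.328, 0.492, 0.246)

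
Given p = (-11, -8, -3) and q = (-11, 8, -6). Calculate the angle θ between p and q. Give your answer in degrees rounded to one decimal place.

p · q = (-11)·(-11) + (-8)·8 + (-3)·(-6) = 121 - 64 + 18 = 75
|p|² = 121 + 64 + 9 = 194,  |p| = √194 ≈ 13.928388
|q|² = 121 + 64 + 36 = 221,  |q| = √221 ≈ 14.866069
cos θ = 75 / (13.928388 · 14.866069) ≈ 0.36221
θ = arccos(0.36221) ≈ 68.8°

68.8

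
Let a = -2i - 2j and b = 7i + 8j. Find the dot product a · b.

a · b = (-2)·7 + (-2)·8 = -14 - 16 = -30

-30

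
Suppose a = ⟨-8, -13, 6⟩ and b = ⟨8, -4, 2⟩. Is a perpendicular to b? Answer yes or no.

yes

a · b = (-8)·8 + (-13)·(-4) + 6·2 = -64 + 52 + 12 = 0
Zero, so the vectors are orthogonal.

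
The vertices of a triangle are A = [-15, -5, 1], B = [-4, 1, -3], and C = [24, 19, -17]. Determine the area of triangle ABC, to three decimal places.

26.495

AB = (11, 6, -4),  AC = (39, 24, -18)
i: 6·(-18) - (-4)·24 = -108 - (-96) = -12
j: (-4)·39 - 11·(-18) = -156 - (-198) = 42
k: 11·24 - 6·39 = 264 - 234 = 30
AB × AC = (-12, 42, 30)
|AB × AC| = √2808 ≈ 52.9906
area = ½ · 52.9906 ≈ 26.495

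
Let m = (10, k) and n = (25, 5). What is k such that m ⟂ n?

-50

m · n = 10·25 + k·5 = 250 + 5k
Set equal to 0: 5k = -250, so k = -50.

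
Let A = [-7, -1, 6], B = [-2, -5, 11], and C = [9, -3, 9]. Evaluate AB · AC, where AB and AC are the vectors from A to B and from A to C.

AB = B − A = (5, -4, 5)
AC = C − A = (16, -2, 3)
AB · AC = 5·16 + (-4)·(-2) + 5·3 = 80 + 8 + 15 = 103

103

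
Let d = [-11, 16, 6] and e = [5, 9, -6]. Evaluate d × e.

(-150, -36, -179)

i: 16·(-6) - 6·9 = -96 - 54 = -150
j: 6·5 - (-11)·(-6) = 30 - 66 = -36
k: (-11)·9 - 16·5 = -99 - 80 = -179
d × e = (-150, -36, -179)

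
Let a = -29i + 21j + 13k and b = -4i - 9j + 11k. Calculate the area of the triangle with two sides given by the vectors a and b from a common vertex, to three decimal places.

279.024

i: 21·11 - 13·(-9) = 231 - (-117) = 348
j: 13·(-4) - (-29)·11 = -52 - (-319) = 267
k: (-29)·(-9) - 21·(-4) = 261 - (-84) = 345
a × b = (348, 267, 345)
|a × b| = √(348² + 267² + 345²) = √311418 ≈ 558.0484
area = ½ · 558.0484 ≈ 279.024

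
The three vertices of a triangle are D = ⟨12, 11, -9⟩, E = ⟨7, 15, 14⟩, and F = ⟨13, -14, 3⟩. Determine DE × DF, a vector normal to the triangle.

(623, 83, 121)

DE = (-5, 4, 23)
DF = (1, -25, 12)
i: 4·12 - 23·(-25) = 48 - (-575) = 623
j: 23·1 - (-5)·12 = 23 - (-60) = 83
k: (-5)·(-25) - 4·1 = 125 - 4 = 121
DE × DF = (623, 83, 121)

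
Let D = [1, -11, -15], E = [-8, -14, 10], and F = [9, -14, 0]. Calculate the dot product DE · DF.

DE = E − D = (-9, -3, 25)
DF = F − D = (8, -3, 15)
DE · DF = (-9)·8 + (-3)·(-3) + 25·15 = -72 + 9 + 375 = 312

312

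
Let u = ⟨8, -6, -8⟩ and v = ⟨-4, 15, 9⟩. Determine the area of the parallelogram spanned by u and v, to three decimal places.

123.175

i: (-6)·9 - (-8)·15 = -54 - (-120) = 66
j: (-8)·(-4) - 8·9 = 32 - 72 = -40
k: 8·15 - (-6)·(-4) = 120 - 24 = 96
u × v = (66, -40, 96)
|u × v| = √(66² + (-40)² + 96²) = √15172 ≈ 123.1747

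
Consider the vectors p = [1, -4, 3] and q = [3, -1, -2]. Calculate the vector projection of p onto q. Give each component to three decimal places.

(0.214, -0.071, -0.143)

p · q = 1·3 + (-4)·(-1) + 3·(-2) = 3 + 4 - 6 = 1
|q|² = 9 + 1 + 4 = 14
proj_q p = (1/14) · (3, -1, -2) ≈ (0.214, -0.071, -0.143)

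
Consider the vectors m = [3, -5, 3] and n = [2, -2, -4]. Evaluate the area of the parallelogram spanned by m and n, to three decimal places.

31.875

i: (-5)·(-4) - 3·(-2) = 20 - (-6) = 26
j: 3·2 - 3·(-4) = 6 - (-12) = 18
k: 3·(-2) - (-5)·2 = -6 - (-10) = 4
m × n = (26, 18, 4)
|m × n| = √(26² + 18² + 4²) = √1016 ≈ 31.8748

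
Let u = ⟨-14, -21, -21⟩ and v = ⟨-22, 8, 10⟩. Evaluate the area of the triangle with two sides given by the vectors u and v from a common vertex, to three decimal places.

i: (-21)·10 - (-21)·8 = -210 - (-168) = -42
j: (-21)·(-22) - (-14)·10 = 462 - (-140) = 602
k: (-14)·8 - (-21)·(-22) = -112 - 462 = -574
u × v = (-42, 602, -574)
|u × v| = √((-42)² + 602² + (-574)²) = √693644 ≈ 832.8529
area = ½ · 832.8529 ≈ 416.426

416.426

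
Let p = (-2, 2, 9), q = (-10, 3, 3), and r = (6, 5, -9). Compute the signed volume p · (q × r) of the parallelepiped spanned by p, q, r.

-672

q × r:
i: 3·(-9) - 3·5 = -27 - 15 = -42
j: 3·6 - (-10)·(-9) = 18 - 90 = -72
k: (-10)·5 - 3·6 = -50 - 18 = -68
q × r = (-42, -72, -68)
p · (q × r) = (-2)·(-42) + 2·(-72) + 9·(-68) = 84 - 144 - 612 = -672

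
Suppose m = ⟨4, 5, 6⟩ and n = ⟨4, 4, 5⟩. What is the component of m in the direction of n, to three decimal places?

8.742

m · n = 4·4 + 5·4 + 6·5 = 16 + 20 + 30 = 66
|n| = √(16 + 16 + 25) = √57 ≈ 7.5498
comp_n m = 66 / √57 ≈ 8.742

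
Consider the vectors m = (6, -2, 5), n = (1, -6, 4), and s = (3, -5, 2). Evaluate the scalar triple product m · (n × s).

n × s:
i: (-6)·2 - 4·(-5) = -12 - (-20) = 8
j: 4·3 - 1·2 = 12 - 2 = 10
k: 1·(-5) - (-6)·3 = -5 - (-18) = 13
n × s = (8, 10, 13)
m · (n × s) = 6·8 + (-2)·10 + 5·13 = 48 - 20 + 65 = 93

93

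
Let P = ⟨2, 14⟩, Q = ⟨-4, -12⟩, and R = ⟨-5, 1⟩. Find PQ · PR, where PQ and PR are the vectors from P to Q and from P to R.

PQ = Q − P = (-6, -26)
PR = R − P = (-7, -13)
PQ · PR = (-6)·(-7) + (-26)·(-13) = 42 + 338 = 380

380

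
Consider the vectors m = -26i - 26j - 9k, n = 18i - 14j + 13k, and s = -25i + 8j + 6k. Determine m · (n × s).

n × s:
i: (-14)·6 - 13·8 = -84 - 104 = -188
j: 13·(-25) - 18·6 = -325 - 108 = -433
k: 18·8 - (-14)·(-25) = 144 - 350 = -206
n × s = (-188, -433, -206)
m · (n × s) = (-26)·(-188) + (-26)·(-433) + (-9)·(-206) = 4888 + 11258 + 1854 = 18000

18000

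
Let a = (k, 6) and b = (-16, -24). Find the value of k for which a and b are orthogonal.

a · b = k·(-16) + 6·(-24) = -144 - 16k
Set equal to 0: -16k = 144, so k = -9.

-9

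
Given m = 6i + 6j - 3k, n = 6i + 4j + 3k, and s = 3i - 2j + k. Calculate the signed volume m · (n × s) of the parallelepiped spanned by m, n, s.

n × s:
i: 4·1 - 3·(-2) = 4 - (-6) = 10
j: 3·3 - 6·1 = 9 - 6 = 3
k: 6·(-2) - 4·3 = -12 - 12 = -24
n × s = (10, 3, -24)
m · (n × s) = 6·10 + 6·3 + (-3)·(-24) = 60 + 18 + 72 = 150

150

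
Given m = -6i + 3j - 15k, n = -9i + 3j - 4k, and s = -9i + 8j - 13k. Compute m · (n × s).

n × s:
i: 3·(-13) - (-4)·8 = -39 - (-32) = -7
j: (-4)·(-9) - (-9)·(-13) = 36 - 117 = -81
k: (-9)·8 - 3·(-9) = -72 - (-27) = -45
n × s = (-7, -81, -45)
m · (n × s) = (-6)·(-7) + 3·(-81) + (-15)·(-45) = 42 - 243 + 675 = 474

474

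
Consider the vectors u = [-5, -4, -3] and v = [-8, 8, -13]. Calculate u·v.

47

u · v = (-5)·(-8) + (-4)·8 + (-3)·(-13) = 40 - 32 + 39 = 47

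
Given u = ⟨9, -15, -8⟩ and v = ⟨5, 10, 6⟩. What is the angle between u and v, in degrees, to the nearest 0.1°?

128.8

u · v = 9·5 + (-15)·10 + (-8)·6 = 45 - 150 - 48 = -153
|u|² = 81 + 225 + 64 = 370,  |u| = √370 ≈ 19.235384
|v|² = 25 + 100 + 36 = 161,  |v| = √161 ≈ 12.688578
cos θ = -153 / (19.235384 · 12.688578) ≈ -0.62687
θ = arccos(-0.62687) ≈ 128.8°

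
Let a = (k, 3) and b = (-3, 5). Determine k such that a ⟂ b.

5

a · b = k·(-3) + 3·5 = 15 - 3k
Set equal to 0: -3k = -15, so k = 5.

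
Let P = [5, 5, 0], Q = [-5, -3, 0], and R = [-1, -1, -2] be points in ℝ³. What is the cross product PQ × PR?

(16, -20, 12)

PQ = (-10, -8, 0)
PR = (-6, -6, -2)
i: (-8)·(-2) - 0·(-6) = 16 - 0 = 16
j: 0·(-6) - (-10)·(-2) = 0 - 20 = -20
k: (-10)·(-6) - (-8)·(-6) = 60 - 48 = 12
PQ × PR = (16, -20, 12)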